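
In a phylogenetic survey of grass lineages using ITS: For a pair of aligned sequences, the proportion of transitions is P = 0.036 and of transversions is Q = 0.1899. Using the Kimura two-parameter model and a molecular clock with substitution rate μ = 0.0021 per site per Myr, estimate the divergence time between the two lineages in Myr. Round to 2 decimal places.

Under the Kimura two-parameter model, d = −½ ln(1 − 2P − Q) − ¼ ln(1 − 2Q).
1 − 2P − Q = 0.7381, giving −½ ln(0.7381) = 0.151838.
1 − 2Q = 0.6202, giving −¼ ln(0.6202) = 0.119428.
d = 0.151838 + 0.119428 = 0.271266.
Under a molecular clock d = 2μt, so t = d/(2μ) = 0.271266 / (2 × 0.0021) = 64.59 Myr.

64.59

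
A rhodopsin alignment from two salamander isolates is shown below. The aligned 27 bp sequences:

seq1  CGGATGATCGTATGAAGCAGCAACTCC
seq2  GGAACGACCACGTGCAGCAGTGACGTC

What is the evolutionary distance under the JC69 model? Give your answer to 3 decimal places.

0.673

The sequences differ at 12 of 27 sites, so p = 12/27 ≈ 0.444444.
d = −(3/4) ln(1 − 4p/3) = −0.75 ln(1 − 0.592592) = −0.75 ln(0.407408)
  = −0.75 × (-0.897940) = 0.673455 substitutions/site.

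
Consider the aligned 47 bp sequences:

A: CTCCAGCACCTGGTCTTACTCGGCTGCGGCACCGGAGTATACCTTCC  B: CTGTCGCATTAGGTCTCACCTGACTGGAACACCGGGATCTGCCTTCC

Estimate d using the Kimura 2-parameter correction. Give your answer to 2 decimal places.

Of 47 sites, 12 differences are transitions and 5 are transversions, so P = 12/47 ≈ 0.255319 and Q = 5/47 ≈ 0.106383.
Under the Kimura two-parameter model, d = −½ ln(1 − 2P − Q) − ¼ ln(1 − 2Q).
1 − 2P − Q = 0.382979, giving −½ ln(0.382979) = 0.479888.
1 − 2Q = 0.787234, giving −¼ ln(0.787234) = 0.059807.
d = 0.479888 + 0.059807 = 0.539695.

0.54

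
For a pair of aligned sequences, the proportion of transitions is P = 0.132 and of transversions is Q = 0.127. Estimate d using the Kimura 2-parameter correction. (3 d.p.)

Under the Kimura two-parameter model, d = −½ ln(1 − 2P − Q) − ¼ ln(1 − 2Q).
1 − 2P − Q = 0.609, giving −½ ln(0.609) = 0.247969.
1 − 2Q = 0.746, giving −¼ ln(0.746) = 0.073257.
d = 0.247969 + 0.073257 = 0.321226.

0.321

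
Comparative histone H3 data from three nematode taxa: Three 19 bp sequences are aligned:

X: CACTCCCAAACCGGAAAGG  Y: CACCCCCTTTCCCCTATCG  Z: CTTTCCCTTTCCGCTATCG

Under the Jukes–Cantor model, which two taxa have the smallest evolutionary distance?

X–Y: 9/19 differ, p = 0.474, d = 0.749.
X–Z: 9/19 differ, p = 0.474, d = 0.749.
Y–Z: 4/19 differ, p = 0.211, d = 0.247.
The smallest distance is between Y and Z.

Y and Z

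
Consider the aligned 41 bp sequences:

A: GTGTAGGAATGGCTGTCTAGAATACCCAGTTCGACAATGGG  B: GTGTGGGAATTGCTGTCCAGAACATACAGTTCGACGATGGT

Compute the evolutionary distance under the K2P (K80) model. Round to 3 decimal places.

0.230

Of 41 sites, 5 differences are transitions and 3 are transversions, so P = 5/41 ≈ 0.121951 and Q = 3/41 ≈ 0.073171.
Under the Kimura two-parameter model, d = −½ ln(1 − 2P − Q) − ¼ ln(1 − 2Q).
1 − 2P − Q = 0.682927, giving −½ ln(0.682927) = 0.190684.
1 − 2Q = 0.853658, giving −¼ ln(0.853658) = 0.039556.
d = 0.190684 + 0.039556 = 0.230240.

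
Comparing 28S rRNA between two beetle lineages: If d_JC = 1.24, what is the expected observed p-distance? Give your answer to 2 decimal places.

p = (3/4)(1 − e^(−4d/3)) = 0.75 × (1 − e^(-1.653333)) = 0.75 × (1 − 0.191411) = 0.606442.

0.61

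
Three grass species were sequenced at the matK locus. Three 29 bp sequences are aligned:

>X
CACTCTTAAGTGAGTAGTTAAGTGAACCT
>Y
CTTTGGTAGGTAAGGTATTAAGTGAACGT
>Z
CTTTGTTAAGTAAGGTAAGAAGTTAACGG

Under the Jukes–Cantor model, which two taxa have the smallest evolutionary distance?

X–Y: 10/29 differ, p = 0.345, d = 0.462.
X–Z: 12/29 differ, p = 0.414, d = 0.602.
Y–Z: 6/29 differ, p = 0.207, d = 0.242.
The smallest distance is between Y and Z.

Y and Z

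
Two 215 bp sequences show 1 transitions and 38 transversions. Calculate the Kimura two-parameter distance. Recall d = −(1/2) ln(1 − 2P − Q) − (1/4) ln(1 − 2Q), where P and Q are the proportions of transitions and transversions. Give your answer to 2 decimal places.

0.21

P = 1/215 ≈ 0.004651 and Q = 38/215 ≈ 0.176744.
Under the Kimura two-parameter model, d = −½ ln(1 − 2P − Q) − ¼ ln(1 − 2Q).
1 − 2P − Q = 0.813954, giving −½ ln(0.813954) = 0.102926.
1 − 2Q = 0.646512, giving −¼ ln(0.646512) = 0.109041.
d = 0.102926 + 0.109041 = 0.211967.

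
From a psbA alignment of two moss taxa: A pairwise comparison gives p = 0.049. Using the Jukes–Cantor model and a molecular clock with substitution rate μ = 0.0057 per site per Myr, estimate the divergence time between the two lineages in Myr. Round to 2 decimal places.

d = −(3/4) ln(1 − 4p/3) = −0.75 ln(1 − 0.065333) = −0.75 ln(0.934667)
  = −0.75 × (-0.067565) = 0.050674 substitutions/site.
Under a molecular clock d = 2μt, so t = d/(2μ) = 0.050674 / (2 × 0.0057) = 4.45 Myr.

4.45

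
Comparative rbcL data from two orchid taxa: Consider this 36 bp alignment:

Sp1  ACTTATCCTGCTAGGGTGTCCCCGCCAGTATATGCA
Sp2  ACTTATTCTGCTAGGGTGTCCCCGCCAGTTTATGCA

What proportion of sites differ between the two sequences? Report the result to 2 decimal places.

The sequences differ at 2 of 36 positions (sites 7, 30).
p = 2/36 = 0.055555… ≈ 0.06 (to 2 d.p.).

0.06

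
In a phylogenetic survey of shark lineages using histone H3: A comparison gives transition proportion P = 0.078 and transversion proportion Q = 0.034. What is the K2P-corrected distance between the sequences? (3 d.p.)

Under the Kimura two-parameter model, d = −½ ln(1 − 2P − Q) − ¼ ln(1 − 2Q).
1 − 2P − Q = 0.81, giving −½ ln(0.81) = 0.105361.
1 − 2Q = 0.932, giving −¼ ln(0.932) = 0.017606.
d = 0.105361 + 0.017606 = 0.122967.

0.123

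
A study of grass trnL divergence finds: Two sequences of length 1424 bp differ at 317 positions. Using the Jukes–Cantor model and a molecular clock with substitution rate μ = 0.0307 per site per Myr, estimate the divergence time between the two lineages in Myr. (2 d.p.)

4.30

p = 317/1424 ≈ 0.222612.
d = −(3/4) ln(1 − 4p/3) = −0.75 ln(1 − 0.296816) = −0.75 ln(0.703184)
  = −0.75 × (-0.352137) = 0.264103 substitutions/site.
Under a molecular clock d = 2μt, so t = d/(2μ) = 0.264103 / (2 × 0.0307) = 4.30 Myr.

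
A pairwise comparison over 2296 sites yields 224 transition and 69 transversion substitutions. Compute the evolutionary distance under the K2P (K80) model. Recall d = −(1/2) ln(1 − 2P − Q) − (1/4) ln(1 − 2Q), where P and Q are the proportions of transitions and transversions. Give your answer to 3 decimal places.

P = 224/2296 ≈ 0.097561 and Q = 69/2296 ≈ 0.030052.
Under the Kimura two-parameter model, d = −½ ln(1 − 2P − Q) − ¼ ln(1 − 2Q).
1 − 2P − Q = 0.774826, giving −½ ln(0.774826) = 0.127558.
1 − 2Q = 0.939896, giving −¼ ln(0.939896) = 0.015497.
d = 0.127558 + 0.015497 = 0.143055.

0.143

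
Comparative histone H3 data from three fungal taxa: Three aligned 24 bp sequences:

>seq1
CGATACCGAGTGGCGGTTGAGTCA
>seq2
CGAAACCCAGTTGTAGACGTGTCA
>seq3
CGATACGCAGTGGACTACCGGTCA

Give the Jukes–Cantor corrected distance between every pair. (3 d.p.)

seq1–seq2: 8/24 sites differ → p ≈ 0.333333, d = −0.75 ln(1 − 0.444444) = 0.440839 ≈ 0.441.
seq1–seq3: 9/24 sites differ → p = 0.375, d = −0.75 ln(1 − 0.5) = 0.519860 ≈ 0.520.
seq2–seq3: 8/24 sites differ → p ≈ 0.333333, d = −0.75 ln(1 − 0.444444) = 0.440839 ≈ 0.441.

d(seq1,seq2) = 0.441, d(seq1,seq3) = 0.520, d(seq2,seq3) = 0.441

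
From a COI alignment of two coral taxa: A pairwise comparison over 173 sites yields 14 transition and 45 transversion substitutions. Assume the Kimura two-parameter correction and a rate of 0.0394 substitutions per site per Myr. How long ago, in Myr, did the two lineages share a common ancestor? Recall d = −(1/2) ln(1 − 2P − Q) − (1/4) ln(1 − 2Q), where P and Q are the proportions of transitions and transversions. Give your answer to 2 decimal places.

P = 14/173 ≈ 0.080925 and Q = 45/173 ≈ 0.260116.
Under the Kimura two-parameter model, d = −½ ln(1 − 2P − Q) − ¼ ln(1 − 2Q).
1 − 2P − Q = 0.578034, giving −½ ln(0.578034) = 0.274061.
1 − 2Q = 0.479768, giving −¼ ln(0.479768) = 0.183613.
d = 0.274061 + 0.183613 = 0.457674.
Under a molecular clock d = 2μt, so t = d/(2μ) = 0.457674 / (2 × 0.0394) = 5.81 Myr.

5.81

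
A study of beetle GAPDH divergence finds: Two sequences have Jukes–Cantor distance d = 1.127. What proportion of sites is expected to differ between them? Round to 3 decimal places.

0.583

p = (3/4)(1 − e^(−4d/3)) = 0.75 × (1 − e^(-1.502667)) = 0.75 × (1 − 0.222536) = 0.583098.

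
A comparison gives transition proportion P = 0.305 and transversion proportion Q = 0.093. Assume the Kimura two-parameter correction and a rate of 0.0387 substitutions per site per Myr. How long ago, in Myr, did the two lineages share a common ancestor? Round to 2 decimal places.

8.51

Under the Kimura two-parameter model, d = −½ ln(1 − 2P − Q) − ¼ ln(1 − 2Q).
1 − 2P − Q = 0.297, giving −½ ln(0.297) = 0.607012.
1 − 2Q = 0.814, giving −¼ ln(0.814) = 0.051449.
d = 0.607012 + 0.051449 = 0.658461.
Under a molecular clock d = 2μt, so t = d/(2μ) = 0.658461 / (2 × 0.0387) = 8.51 Myr.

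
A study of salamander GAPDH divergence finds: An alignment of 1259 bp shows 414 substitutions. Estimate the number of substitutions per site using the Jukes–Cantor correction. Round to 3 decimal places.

0.433

p = 414/1259 ≈ 0.328832.
d = −(3/4) ln(1 − 4p/3) = −0.75 ln(1 − 0.438443) = −0.75 ln(0.561557)
  = −0.75 × (-0.577042) = 0.432782 substitutions/site.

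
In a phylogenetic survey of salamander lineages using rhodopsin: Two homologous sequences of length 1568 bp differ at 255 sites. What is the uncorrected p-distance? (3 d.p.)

p = 255/1568 = 0.162627… ≈ 0.163 (to 3 d.p.).

0.163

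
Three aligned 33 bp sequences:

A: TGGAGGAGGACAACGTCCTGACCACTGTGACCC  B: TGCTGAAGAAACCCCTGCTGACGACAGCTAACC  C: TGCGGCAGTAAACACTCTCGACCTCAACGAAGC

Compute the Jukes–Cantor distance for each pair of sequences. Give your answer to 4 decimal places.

d(A,B) = 0.6254, d(A,C) = 0.7798, d(B,C) = 0.5587

A–B: 14/33 sites differ → p ≈ 0.424242, d = −0.75 ln(1 − 0.565656) = 0.625439 ≈ 0.6254.
A–C: 16/33 sites differ → p ≈ 0.484848, d = −0.75 ln(1 − 0.646464) = 0.779827 ≈ 0.7798.
B–C: 13/33 sites differ → p ≈ 0.393939, d = −0.75 ln(1 − 0.525252) = 0.558728 ≈ 0.5587.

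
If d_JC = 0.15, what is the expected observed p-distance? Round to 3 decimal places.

0.136

p = (3/4)(1 − e^(−4d/3)) = 0.75 × (1 − e^(-0.2)) = 0.75 × (1 − 0.818731) = 0.135952.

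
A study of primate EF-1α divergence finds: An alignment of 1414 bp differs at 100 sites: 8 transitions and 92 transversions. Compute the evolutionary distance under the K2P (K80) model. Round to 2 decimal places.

P = 8/1414 ≈ 0.005658 and Q = 92/1414 ≈ 0.065064.
Under the Kimura two-parameter model, d = −½ ln(1 − 2P − Q) − ¼ ln(1 − 2Q).
1 − 2P − Q = 0.92362, giving −½ ln(0.92362) = 0.039727.
1 − 2Q = 0.869872, giving −¼ ln(0.869872) = 0.034852.
d = 0.039727 + 0.034852 = 0.074579.

0.07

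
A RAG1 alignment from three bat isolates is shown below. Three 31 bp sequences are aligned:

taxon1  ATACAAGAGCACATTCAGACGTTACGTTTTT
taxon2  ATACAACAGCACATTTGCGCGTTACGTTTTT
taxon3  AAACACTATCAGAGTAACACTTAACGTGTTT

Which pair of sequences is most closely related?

taxon1 and taxon2

taxon1–taxon2: 5/31 differ, p = 0.161, d = 0.182.
taxon1–taxon3: 11/31 differ, p = 0.355, d = 0.481.
taxon2–taxon3: 12/31 differ, p = 0.387, d = 0.544.
The smallest distance is between taxon1 and taxon2.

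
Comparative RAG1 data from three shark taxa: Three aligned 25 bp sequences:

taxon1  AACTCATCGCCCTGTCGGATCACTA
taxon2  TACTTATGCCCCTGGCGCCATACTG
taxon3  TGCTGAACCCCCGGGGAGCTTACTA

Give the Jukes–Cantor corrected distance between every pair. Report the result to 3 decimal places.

d(taxon1,taxon2) = 0.572, d(taxon1,taxon3) = 0.663, d(taxon2,taxon3) = 0.572

taxon1–taxon2: 10/25 sites differ → p = 0.4, d = −0.75 ln(1 − 0.533333) = 0.571605 ≈ 0.572.
taxon1–taxon3: 11/25 sites differ → p = 0.44, d = −0.75 ln(1 − 0.586667) = 0.662626 ≈ 0.663.
taxon2–taxon3: 10/25 sites differ → p = 0.4, d = −0.75 ln(1 − 0.533333) = 0.571605 ≈ 0.572.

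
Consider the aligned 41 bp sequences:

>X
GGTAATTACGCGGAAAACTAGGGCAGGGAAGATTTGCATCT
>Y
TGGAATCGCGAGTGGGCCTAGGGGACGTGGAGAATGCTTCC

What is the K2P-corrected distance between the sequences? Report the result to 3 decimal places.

0.898

Of 41 sites, 10 differences are transitions and 11 are transversions, so P = 10/41 ≈ 0.243902 and Q = 11/41 ≈ 0.268293.
Under the Kimura two-parameter model, d = −½ ln(1 − 2P − Q) − ¼ ln(1 − 2Q).
1 − 2P − Q = 0.243903, giving −½ ln(0.243903) = 0.705492.
1 − 2Q = 0.463414, giving −¼ ln(0.463414) = 0.192284.
d = 0.705492 + 0.192284 = 0.897776.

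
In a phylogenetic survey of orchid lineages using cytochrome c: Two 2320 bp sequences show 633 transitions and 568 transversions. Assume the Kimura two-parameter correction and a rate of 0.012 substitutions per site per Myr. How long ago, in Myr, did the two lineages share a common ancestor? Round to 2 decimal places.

P = 633/2320 ≈ 0.272845 and Q = 568/2320 ≈ 0.244828.
Under the Kimura two-parameter model, d = −½ ln(1 − 2P − Q) − ¼ ln(1 − 2Q).
1 − 2P − Q = 0.209482, giving −½ ln(0.209482) = 0.781559.
1 − 2Q = 0.510344, giving −¼ ln(0.510344) = 0.168168.
d = 0.781559 + 0.168168 = 0.949727.
Under a molecular clock d = 2μt, so t = d/(2μ) = 0.949727 / (2 × 0.012) = 39.57 Myr.

39.57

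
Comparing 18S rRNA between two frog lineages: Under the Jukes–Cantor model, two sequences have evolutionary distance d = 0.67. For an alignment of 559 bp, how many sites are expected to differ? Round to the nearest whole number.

Invert JC69: p = (3/4)(1 − e^(−4d/3)) = 0.75 × (1 − e^(-0.893333)) = 0.75 × (1 − 0.409289) = 0.443033.
Expected differing sites = pL ≈ 0.443033 × 559 = 247.655447 ≈ 248.

248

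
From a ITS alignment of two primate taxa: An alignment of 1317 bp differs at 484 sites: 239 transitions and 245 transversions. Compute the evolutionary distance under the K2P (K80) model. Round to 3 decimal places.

0.514

P = 239/1317 ≈ 0.181473 and Q = 245/1317 ≈ 0.186029.
Under the Kimura two-parameter model, d = −½ ln(1 − 2P − Q) − ¼ ln(1 − 2Q).
1 − 2P − Q = 0.451025, giving −½ ln(0.451025) = 0.398116.
1 − 2Q = 0.627942, giving −¼ ln(0.627942) = 0.116327.
d = 0.398116 + 0.116327 = 0.514443.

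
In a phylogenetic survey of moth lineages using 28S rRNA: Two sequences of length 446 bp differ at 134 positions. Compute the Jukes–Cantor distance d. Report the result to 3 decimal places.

0.384

p = 134/446 ≈ 0.300448.
d = −(3/4) ln(1 − 4p/3) = −0.75 ln(1 − 0.400597) = −0.75 ln(0.599403)
  = −0.75 × (-0.511821) = 0.383866 substitutions/site.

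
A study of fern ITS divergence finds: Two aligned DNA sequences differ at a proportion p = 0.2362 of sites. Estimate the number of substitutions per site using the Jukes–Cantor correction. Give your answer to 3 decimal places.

d = −(3/4) ln(1 − 4p/3) = −0.75 ln(1 − 0.314933) = −0.75 ln(0.685067)
  = −0.75 × (-0.378239) = 0.283679 substitutions/site.

0.284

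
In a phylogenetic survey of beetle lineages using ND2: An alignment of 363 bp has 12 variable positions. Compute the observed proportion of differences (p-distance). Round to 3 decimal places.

0.033

p = 12/363 = 0.033057… ≈ 0.033 (to 3 d.p.).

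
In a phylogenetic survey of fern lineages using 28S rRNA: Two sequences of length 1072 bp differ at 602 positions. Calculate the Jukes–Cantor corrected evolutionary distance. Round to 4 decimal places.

1.0360

p = 602/1072 ≈ 0.561567.
d = −(3/4) ln(1 − 4p/3) = −0.75 ln(1 − 0.748756) = −0.75 ln(0.251244)
  = −0.75 × (-1.381331) = 1.035998 substitutions/site.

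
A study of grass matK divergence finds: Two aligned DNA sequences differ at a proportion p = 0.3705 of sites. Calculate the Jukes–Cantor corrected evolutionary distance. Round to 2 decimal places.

d = −(3/4) ln(1 − 4p/3) = −0.75 ln(1 − 0.494) = −0.75 ln(0.506)
  = −0.75 × (-0.681219) = 0.510914 substitutions/site.

0.51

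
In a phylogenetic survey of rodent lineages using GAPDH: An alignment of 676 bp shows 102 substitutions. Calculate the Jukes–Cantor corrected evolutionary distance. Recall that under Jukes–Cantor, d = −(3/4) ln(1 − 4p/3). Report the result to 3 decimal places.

0.168

p = 102/676 ≈ 0.150888.
d = −(3/4) ln(1 − 4p/3) = −0.75 ln(1 − 0.201184) = −0.75 ln(0.798816)
  = −0.75 × (-0.224625) = 0.168469 substitutions/site.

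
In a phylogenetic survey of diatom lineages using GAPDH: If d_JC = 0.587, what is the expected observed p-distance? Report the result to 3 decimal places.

p = (3/4)(1 − e^(−4d/3)) = 0.75 × (1 − e^(-0.782667)) = 0.75 × (1 − 0.457185) = 0.407111.

0.407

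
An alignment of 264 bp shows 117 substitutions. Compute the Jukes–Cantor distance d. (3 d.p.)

p = 117/264 ≈ 0.443182.
d = −(3/4) ln(1 − 4p/3) = −0.75 ln(1 − 0.590909) = −0.75 ln(0.409091)
  = −0.75 × (-0.893818) = 0.670364 substitutions/site.

0.670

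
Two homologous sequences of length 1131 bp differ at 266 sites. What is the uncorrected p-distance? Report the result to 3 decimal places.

p = 266/1131 = 0.235190… ≈ 0.235 (to 3 d.p.).

0.235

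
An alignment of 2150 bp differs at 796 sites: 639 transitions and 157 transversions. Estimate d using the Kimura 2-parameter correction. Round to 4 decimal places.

0.5899

P = 639/2150 ≈ 0.297209 and Q = 157/2150 ≈ 0.073023.
Under the Kimura two-parameter model, d = −½ ln(1 − 2P − Q) − ¼ ln(1 − 2Q).
1 − 2P − Q = 0.332559, giving −½ ln(0.332559) = 0.550469.
1 − 2Q = 0.853954, giving −¼ ln(0.853954) = 0.039469.
d = 0.550469 + 0.039469 = 0.589938.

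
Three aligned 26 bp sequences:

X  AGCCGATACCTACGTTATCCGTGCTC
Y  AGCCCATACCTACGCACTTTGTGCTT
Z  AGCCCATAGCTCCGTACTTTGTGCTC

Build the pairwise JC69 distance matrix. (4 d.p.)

X–Y: 7/26 sites differ → p ≈ 0.269231, d = −0.75 ln(1 − 0.358975) = 0.333515 ≈ 0.3335.
X–Z: 7/26 sites differ → p ≈ 0.269231, d = −0.75 ln(1 − 0.358975) = 0.333515 ≈ 0.3335.
Y–Z: 4/26 sites differ → p ≈ 0.153846, d = −0.75 ln(1 − 0.205128) = 0.172181 ≈ 0.1722.

d(X,Y) = 0.3335, d(X,Z) = 0.3335, d(Y,Z) = 0.1722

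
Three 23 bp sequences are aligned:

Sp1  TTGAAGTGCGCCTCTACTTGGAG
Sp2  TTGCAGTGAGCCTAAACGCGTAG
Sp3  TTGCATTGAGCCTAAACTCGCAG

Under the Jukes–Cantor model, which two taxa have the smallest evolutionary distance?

Sp1–Sp2: 7/23 differ, p = 0.304, d = 0.390.
Sp1–Sp3: 7/23 differ, p = 0.304, d = 0.390.
Sp2–Sp3: 3/23 differ, p = 0.130, d = 0.143.
The smallest distance is between Sp2 and Sp3.

Sp2 and Sp3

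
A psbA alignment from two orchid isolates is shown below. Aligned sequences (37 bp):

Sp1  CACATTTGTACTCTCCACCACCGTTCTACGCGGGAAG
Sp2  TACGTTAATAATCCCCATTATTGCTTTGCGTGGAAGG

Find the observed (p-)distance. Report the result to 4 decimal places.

0.4324

The sequences differ at 16 of 37 positions.
p = 16/37 = 0.432432… ≈ 0.4324 (to 4 d.p.).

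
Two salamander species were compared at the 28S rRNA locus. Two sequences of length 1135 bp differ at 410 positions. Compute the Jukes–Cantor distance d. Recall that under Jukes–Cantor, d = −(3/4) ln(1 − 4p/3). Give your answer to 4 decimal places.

0.4928

p = 410/1135 ≈ 0.361233.
d = −(3/4) ln(1 − 4p/3) = −0.75 ln(1 − 0.481644) = −0.75 ln(0.518356)
  = −0.75 × (-0.657093) = 0.492820 substitutions/site.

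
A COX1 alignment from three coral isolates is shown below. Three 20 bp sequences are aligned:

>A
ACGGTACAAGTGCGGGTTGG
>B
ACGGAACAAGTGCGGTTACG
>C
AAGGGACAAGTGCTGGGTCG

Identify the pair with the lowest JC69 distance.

A–B: 4/20 differ, p = 0.200, d = 0.233.
A–C: 5/20 differ, p = 0.250, d = 0.304.
B–C: 6/20 differ, p = 0.300, d = 0.383.
The smallest distance is between A and B.

A and B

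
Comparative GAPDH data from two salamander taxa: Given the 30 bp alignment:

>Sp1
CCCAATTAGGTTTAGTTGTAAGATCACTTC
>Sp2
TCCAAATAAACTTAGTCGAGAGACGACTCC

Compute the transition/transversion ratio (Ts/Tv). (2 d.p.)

2.67

Transitions are A↔G and C↔T; transversions are all other mismatches.
Transitions: 8. Transversions: 3.
R = 8/3 = 2.666666… ≈ 2.67 (to 2 d.p.).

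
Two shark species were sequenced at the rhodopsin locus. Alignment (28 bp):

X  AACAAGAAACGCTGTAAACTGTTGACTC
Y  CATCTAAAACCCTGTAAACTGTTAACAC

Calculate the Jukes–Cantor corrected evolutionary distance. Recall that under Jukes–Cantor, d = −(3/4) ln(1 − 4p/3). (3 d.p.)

0.360

The sequences differ at 8 of 28 sites (1, 3, 4, 5, 6, 11, 24, 27), so p = 8/28 ≈ 0.285714.
d = −(3/4) ln(1 − 4p/3) = −0.75 ln(1 − 0.380952) = −0.75 ln(0.619048)
  = −0.75 × (-0.479572) = 0.359679 substitutions/site.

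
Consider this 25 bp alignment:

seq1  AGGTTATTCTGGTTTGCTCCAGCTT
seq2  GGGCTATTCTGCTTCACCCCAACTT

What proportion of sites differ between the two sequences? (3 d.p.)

The sequences differ at 7 of 25 positions (sites 1, 4, 12, 15, 16, 18, 22).
p = 7/25 = 0.280.

0.280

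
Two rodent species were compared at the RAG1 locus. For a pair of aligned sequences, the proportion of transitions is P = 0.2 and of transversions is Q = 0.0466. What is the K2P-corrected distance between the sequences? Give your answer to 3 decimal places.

0.320

Under the Kimura two-parameter model, d = −½ ln(1 − 2P − Q) − ¼ ln(1 − 2Q).
1 − 2P − Q = 0.5534, giving −½ ln(0.5534) = 0.295837.
1 − 2Q = 0.9068, giving −¼ ln(0.9068) = 0.024458.
d = 0.295837 + 0.024458 = 0.320295.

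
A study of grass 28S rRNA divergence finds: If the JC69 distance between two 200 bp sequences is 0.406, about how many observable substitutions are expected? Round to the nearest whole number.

63

Invert JC69: p = (3/4)(1 − e^(−4d/3)) = 0.75 × (1 − e^(-0.541333)) = 0.75 × (1 − 0.581972) = 0.313521.
Expected differing sites = pL ≈ 0.313521 × 200 = 62.7042 ≈ 63.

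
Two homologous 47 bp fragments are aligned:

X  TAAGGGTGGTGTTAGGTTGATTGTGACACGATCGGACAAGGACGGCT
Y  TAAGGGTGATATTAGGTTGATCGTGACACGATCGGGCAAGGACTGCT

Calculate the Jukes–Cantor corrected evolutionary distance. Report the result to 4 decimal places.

0.1147

The sequences differ at 5 of 47 sites (9, 11, 22, 36, 44), so p = 5/47 ≈ 0.106383.
d = −(3/4) ln(1 − 4p/3) = −0.75 ln(1 − 0.141844) = −0.75 ln(0.858156)
  = −0.75 × (-0.152969) = 0.114727 substitutions/site.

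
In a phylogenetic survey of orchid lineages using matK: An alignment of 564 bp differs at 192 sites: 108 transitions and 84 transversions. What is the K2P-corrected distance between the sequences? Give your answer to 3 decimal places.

P = 108/564 ≈ 0.191489 and Q = 84/564 ≈ 0.148936.
Under the Kimura two-parameter model, d = −½ ln(1 − 2P − Q) − ¼ ln(1 − 2Q).
1 − 2P − Q = 0.468086, giving −½ ln(0.468086) = 0.379552.
1 − 2Q = 0.702128, giving −¼ ln(0.702128) = 0.088410.
d = 0.379552 + 0.088410 = 0.467962.

0.468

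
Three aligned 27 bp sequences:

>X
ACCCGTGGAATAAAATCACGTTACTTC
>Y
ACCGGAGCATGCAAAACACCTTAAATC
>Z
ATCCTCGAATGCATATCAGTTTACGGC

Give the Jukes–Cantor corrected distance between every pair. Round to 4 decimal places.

X–Y: 10/27 sites differ → p ≈ 0.37037, d = −0.75 ln(1 − 0.493827) = 0.510658 ≈ 0.5107.
X–Z: 12/27 sites differ → p ≈ 0.444444, d = −0.75 ln(1 − 0.592592) = 0.673455 ≈ 0.6735.
Y–Z: 12/27 sites differ → p ≈ 0.444444, d = −0.75 ln(1 − 0.592592) = 0.673455 ≈ 0.6735.

d(X,Y) = 0.5107, d(X,Z) = 0.6735, d(Y,Z) = 0.6735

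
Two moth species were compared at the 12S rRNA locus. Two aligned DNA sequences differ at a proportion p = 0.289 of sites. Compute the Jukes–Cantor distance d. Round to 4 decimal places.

d = −(3/4) ln(1 − 4p/3) = −0.75 ln(1 − 0.385333) = −0.75 ln(0.614667)
  = −0.75 × (-0.486675) = 0.365006 substitutions/site.

0.3650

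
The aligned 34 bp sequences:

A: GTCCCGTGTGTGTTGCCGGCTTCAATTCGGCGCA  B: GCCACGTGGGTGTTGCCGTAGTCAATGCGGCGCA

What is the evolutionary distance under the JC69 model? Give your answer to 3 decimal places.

0.241

The sequences differ at 7 of 34 sites (2, 4, 9, 19, 20, 21, 27), so p = 7/34 ≈ 0.205882.
d = −(3/4) ln(1 − 4p/3) = −0.75 ln(1 − 0.274509) = −0.75 ln(0.725491)
  = −0.75 × (-0.320907) = 0.240680 substitutions/site.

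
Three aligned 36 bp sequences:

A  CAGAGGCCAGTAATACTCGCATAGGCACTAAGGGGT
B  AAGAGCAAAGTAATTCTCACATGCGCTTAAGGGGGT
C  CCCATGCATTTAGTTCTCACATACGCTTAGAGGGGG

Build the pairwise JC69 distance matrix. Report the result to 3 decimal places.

d(A,B) = 0.441, d(A,C) = 0.608, d(B,C) = 0.493

A–B: 12/36 sites differ → p ≈ 0.333333, d = −0.75 ln(1 − 0.444444) = 0.440839 ≈ 0.441.
A–C: 15/36 sites differ → p ≈ 0.416667, d = −0.75 ln(1 − 0.555556) = 0.608198 ≈ 0.608.
B–C: 13/36 sites differ → p ≈ 0.361111, d = −0.75 ln(1 − 0.481481) = 0.492584 ≈ 0.493.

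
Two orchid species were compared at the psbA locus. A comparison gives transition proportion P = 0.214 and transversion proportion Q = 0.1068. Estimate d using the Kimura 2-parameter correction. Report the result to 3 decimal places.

0.443

Under the Kimura two-parameter model, d = −½ ln(1 − 2P − Q) − ¼ ln(1 − 2Q).
1 − 2P − Q = 0.4652, giving −½ ln(0.4652) = 0.382644.
1 − 2Q = 0.7864, giving −¼ ln(0.7864) = 0.060072.
d = 0.382644 + 0.060072 = 0.442716.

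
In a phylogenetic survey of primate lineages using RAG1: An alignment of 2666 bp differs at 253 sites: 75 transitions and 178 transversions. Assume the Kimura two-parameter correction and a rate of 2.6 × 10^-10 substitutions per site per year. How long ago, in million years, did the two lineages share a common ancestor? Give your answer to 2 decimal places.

195.14

P = 75/2666 ≈ 0.028132 and Q = 178/2666 ≈ 0.066767.
Under the Kimura two-parameter model, d = −½ ln(1 − 2P − Q) − ¼ ln(1 − 2Q).
1 − 2P − Q = 0.876969, giving −½ ln(0.876969) = 0.065642.
1 − 2Q = 0.866466, giving −¼ ln(0.866466) = 0.035833.
d = 0.065642 + 0.035833 = 0.101475.
Under a molecular clock d = 2μt, so t = d/(2μ) = 0.101475 / (2 × 2.6 × 10^-10) = 195.14 million years.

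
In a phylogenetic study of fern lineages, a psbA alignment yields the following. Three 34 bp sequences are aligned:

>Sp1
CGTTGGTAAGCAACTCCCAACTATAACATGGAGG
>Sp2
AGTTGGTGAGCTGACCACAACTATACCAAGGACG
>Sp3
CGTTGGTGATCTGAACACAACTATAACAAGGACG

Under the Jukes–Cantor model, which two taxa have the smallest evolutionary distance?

Sp1–Sp2: 10/34 differ, p = 0.294, d = 0.373.
Sp1–Sp3: 9/34 differ, p = 0.265, d = 0.326.
Sp2–Sp3: 4/34 differ, p = 0.118, d = 0.128.
The smallest distance is between Sp2 and Sp3.

Sp2 and Sp3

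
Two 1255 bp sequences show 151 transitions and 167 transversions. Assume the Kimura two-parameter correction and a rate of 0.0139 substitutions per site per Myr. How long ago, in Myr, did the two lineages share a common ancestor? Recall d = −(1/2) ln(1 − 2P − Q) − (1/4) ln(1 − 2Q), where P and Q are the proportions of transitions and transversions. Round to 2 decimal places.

P = 151/1255 ≈ 0.120319 and Q = 167/1255 ≈ 0.133068.
Under the Kimura two-parameter model, d = −½ ln(1 − 2P − Q) − ¼ ln(1 − 2Q).
1 − 2P − Q = 0.626294, giving −½ ln(0.626294) = 0.233968.
1 − 2Q = 0.733864, giving −¼ ln(0.733864) = 0.077358.
d = 0.233968 + 0.077358 = 0.311326.
Under a molecular clock d = 2μt, so t = d/(2μ) = 0.311326 / (2 × 0.0139) = 11.20 Myr.

11.20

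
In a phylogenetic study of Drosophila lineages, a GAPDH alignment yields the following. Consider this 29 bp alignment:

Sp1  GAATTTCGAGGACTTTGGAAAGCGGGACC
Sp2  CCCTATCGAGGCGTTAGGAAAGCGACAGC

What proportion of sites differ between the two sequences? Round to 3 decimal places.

0.345

The sequences differ at 10 of 29 positions (sites 1, 2, 3, 5, 12, 13, 16, 25, 26, 28).
p = 10/29 = 0.344827… ≈ 0.345 (to 3 d.p.).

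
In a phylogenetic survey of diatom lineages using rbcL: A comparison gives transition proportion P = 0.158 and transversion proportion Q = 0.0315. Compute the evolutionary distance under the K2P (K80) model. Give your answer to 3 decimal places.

Under the Kimura two-parameter model, d = −½ ln(1 − 2P − Q) − ¼ ln(1 − 2Q).
1 − 2P − Q = 0.6525, giving −½ ln(0.6525) = 0.213472.
1 − 2Q = 0.937, giving −¼ ln(0.937) = 0.016268.
d = 0.213472 + 0.016268 = 0.229740.

0.230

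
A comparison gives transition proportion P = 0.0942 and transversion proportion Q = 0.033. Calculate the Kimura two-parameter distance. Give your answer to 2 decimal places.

0.14

Under the Kimura two-parameter model, d = −½ ln(1 − 2P − Q) − ¼ ln(1 − 2Q).
1 − 2P − Q = 0.7786, giving −½ ln(0.7786) = 0.125129.
1 − 2Q = 0.934, giving −¼ ln(0.934) = 0.017070.
d = 0.125129 + 0.017070 = 0.142199.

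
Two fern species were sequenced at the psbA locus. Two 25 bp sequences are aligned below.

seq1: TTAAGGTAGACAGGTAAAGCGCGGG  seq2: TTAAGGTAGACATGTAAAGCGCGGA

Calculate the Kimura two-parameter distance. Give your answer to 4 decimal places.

Of 25 sites, 1 differences are transitions and 1 are transversions, so P = 1/25 = 0.04 and Q = 1/25 = 0.04.
Under the Kimura two-parameter model, d = −½ ln(1 − 2P − Q) − ¼ ln(1 − 2Q).
1 − 2P − Q = 0.88, giving −½ ln(0.88) = 0.063917.
1 − 2Q = 0.92, giving −¼ ln(0.92) = 0.020845.
d = 0.063917 + 0.020845 = 0.084762.

0.0848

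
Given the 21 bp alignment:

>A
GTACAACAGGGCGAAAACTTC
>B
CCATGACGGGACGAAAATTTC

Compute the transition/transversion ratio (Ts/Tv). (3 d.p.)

6.000

Transitions are A↔G and C↔T; transversions are all other mismatches.
Transitions: 6. Transversions: 1.
R = 6/1 = 6.000.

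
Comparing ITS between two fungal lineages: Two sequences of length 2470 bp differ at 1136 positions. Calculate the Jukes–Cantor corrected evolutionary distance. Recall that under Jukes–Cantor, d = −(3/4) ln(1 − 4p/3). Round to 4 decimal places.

0.7124

p = 1136/2470 ≈ 0.459919.
d = −(3/4) ln(1 − 4p/3) = −0.75 ln(1 − 0.613225) = −0.75 ln(0.386775)
  = −0.75 × (-0.949912) = 0.712434 substitutions/site.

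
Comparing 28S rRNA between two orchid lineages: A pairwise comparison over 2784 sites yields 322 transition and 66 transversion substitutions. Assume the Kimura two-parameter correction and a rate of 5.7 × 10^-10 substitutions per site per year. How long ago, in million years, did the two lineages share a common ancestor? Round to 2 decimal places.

P = 322/2784 ≈ 0.115661 and Q = 66/2784 ≈ 0.023707.
Under the Kimura two-parameter model, d = −½ ln(1 − 2P − Q) − ¼ ln(1 − 2Q).
1 − 2P − Q = 0.744971, giving −½ ln(0.744971) = 0.147205.
1 − 2Q = 0.952586, giving −¼ ln(0.952586) = 0.012144.
d = 0.147205 + 0.012144 = 0.159349.
Under a molecular clock d = 2μt, so t = d/(2μ) = 0.159349 / (2 × 5.7 × 10^-10) = 139.78 million years.

139.78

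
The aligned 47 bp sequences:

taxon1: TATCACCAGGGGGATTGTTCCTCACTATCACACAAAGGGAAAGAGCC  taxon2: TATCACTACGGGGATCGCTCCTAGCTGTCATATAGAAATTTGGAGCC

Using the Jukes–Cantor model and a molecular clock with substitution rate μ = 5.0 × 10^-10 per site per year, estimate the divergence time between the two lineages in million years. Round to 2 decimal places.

453.72

The sequences differ at 16 of 47 sites, so p = 16/47 ≈ 0.340426.
d = −(3/4) ln(1 − 4p/3) = −0.75 ln(1 − 0.453901) = −0.75 ln(0.546099)
  = −0.75 × (-0.604955) = 0.453716 substitutions/site.
Under a molecular clock d = 2μt, so t = d/(2μ) = 0.453716 / (2 × 5.0 × 10^-10) = 453.72 million years.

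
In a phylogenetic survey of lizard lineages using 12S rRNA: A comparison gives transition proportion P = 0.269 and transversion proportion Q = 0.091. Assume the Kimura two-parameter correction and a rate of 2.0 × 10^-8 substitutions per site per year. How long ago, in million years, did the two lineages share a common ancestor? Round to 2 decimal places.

Under the Kimura two-parameter model, d = −½ ln(1 − 2P − Q) − ¼ ln(1 − 2Q).
1 − 2P − Q = 0.371, giving −½ ln(0.371) = 0.495777.
1 − 2Q = 0.818, giving −¼ ln(0.818) = 0.050223.
d = 0.495777 + 0.050223 = 0.546000.
Under a molecular clock d = 2μt, so t = d/(2μ) = 0.546000 / (2 × 2.0 × 10^-8) = 13.65 million years.

13.65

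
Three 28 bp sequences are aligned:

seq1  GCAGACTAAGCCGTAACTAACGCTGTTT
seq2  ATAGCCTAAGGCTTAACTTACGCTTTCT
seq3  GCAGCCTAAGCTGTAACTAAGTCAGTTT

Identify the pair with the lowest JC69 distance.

seq1 and seq3

seq1–seq2: 8/28 differ, p = 0.286, d = 0.360.
seq1–seq3: 5/28 differ, p = 0.179, d = 0.204.
seq2–seq3: 11/28 differ, p = 0.393, d = 0.556.
The smallest distance is between seq1 and seq3.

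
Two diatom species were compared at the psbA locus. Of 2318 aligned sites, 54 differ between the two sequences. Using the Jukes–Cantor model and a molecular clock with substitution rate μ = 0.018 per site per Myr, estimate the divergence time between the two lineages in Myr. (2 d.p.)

0.66

p = 54/2318 ≈ 0.023296.
d = −(3/4) ln(1 − 4p/3) = −0.75 ln(1 − 0.031061) = −0.75 ln(0.968939)
  = −0.75 × (-0.031554) = 0.023666 substitutions/site.
Under a molecular clock d = 2μt, so t = d/(2μ) = 0.023666 / (2 × 0.018) = 0.66 Myr.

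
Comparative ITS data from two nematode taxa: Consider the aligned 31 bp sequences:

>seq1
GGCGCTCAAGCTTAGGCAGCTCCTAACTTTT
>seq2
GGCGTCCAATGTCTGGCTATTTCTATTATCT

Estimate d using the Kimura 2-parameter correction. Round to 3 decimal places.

Of 31 sites, 8 differences are transitions and 6 are transversions, so P = 8/31 ≈ 0.258065 and Q = 6/31 ≈ 0.193548.
Under the Kimura two-parameter model, d = −½ ln(1 − 2P − Q) − ¼ ln(1 − 2Q).
1 − 2P − Q = 0.290322, giving −½ ln(0.290322) = 0.618382.
1 − 2Q = 0.612904, giving −¼ ln(0.612904) = 0.122387.
d = 0.618382 + 0.122387 = 0.740769.

0.741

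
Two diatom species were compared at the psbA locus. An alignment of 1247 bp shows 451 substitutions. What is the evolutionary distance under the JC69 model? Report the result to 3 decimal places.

p = 451/1247 ≈ 0.361668.
d = −(3/4) ln(1 − 4p/3) = −0.75 ln(1 − 0.482224) = −0.75 ln(0.517776)
  = −0.75 × (-0.658213) = 0.493660 substitutions/site.

0.494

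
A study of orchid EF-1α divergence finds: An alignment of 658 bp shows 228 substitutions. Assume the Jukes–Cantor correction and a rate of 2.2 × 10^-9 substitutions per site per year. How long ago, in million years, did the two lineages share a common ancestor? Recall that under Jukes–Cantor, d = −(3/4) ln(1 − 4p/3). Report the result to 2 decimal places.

105.67

p = 228/658 ≈ 0.346505.
d = −(3/4) ln(1 − 4p/3) = −0.75 ln(1 − 0.462007) = −0.75 ln(0.537993)
  = −0.75 × (-0.619910) = 0.464933 substitutions/site.
Under a molecular clock d = 2μt, so t = d/(2μ) = 0.464933 / (2 × 2.2 × 10^-9) = 105.67 million years.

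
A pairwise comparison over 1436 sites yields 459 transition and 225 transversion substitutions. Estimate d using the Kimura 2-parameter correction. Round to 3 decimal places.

0.889

P = 459/1436 ≈ 0.319638 and Q = 225/1436 ≈ 0.156685.
Under the Kimura two-parameter model, d = −½ ln(1 − 2P − Q) − ¼ ln(1 − 2Q).
1 − 2P − Q = 0.204039, giving −½ ln(0.204039) = 0.794722.
1 − 2Q = 0.68663, giving −¼ ln(0.68663) = 0.093990.
d = 0.794722 + 0.093990 = 0.888712.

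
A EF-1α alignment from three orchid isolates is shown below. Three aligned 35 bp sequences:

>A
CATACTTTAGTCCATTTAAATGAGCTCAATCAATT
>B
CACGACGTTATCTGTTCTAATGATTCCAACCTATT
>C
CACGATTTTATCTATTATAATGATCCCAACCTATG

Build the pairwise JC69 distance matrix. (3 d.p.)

A–B: 16/35 sites differ → p ≈ 0.457143, d = −0.75 ln(1 − 0.609524) = 0.705292 ≈ 0.705.
A–C: 13/35 sites differ → p ≈ 0.371429, d = −0.75 ln(1 − 0.495239) = 0.512753 ≈ 0.513.
B–C: 6/35 sites differ → p ≈ 0.171429, d = −0.75 ln(1 − 0.228572) = 0.194634 ≈ 0.195.

d(A,B) = 0.705, d(A,C) = 0.513, d(B,C) = 0.195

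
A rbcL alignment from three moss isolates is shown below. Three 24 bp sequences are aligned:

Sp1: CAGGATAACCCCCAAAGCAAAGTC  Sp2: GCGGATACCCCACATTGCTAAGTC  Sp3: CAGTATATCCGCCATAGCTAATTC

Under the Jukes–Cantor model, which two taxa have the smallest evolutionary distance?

Sp1 and Sp3

Sp1–Sp2: 7/24 differ, p = 0.292, d = 0.369.
Sp1–Sp3: 6/24 differ, p = 0.250, d = 0.304.
Sp2–Sp3: 8/24 differ, p = 0.333, d = 0.441.
The smallest distance is between Sp1 and Sp3.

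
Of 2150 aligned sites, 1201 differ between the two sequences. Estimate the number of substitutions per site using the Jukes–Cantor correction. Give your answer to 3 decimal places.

p = 1201/2150 ≈ 0.558605.
d = −(3/4) ln(1 − 4p/3) = −0.75 ln(1 − 0.744807) = −0.75 ln(0.255193)
  = −0.75 × (-1.365735) = 1.024301 substitutions/site.

1.024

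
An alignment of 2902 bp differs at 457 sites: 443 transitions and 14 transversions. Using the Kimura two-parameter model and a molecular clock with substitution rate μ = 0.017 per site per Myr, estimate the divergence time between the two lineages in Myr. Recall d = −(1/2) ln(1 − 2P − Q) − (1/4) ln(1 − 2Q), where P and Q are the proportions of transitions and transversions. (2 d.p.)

P = 443/2902 ≈ 0.152653 and Q = 14/2902 ≈ 0.004824.
Under the Kimura two-parameter model, d = −½ ln(1 − 2P − Q) − ¼ ln(1 − 2Q).
1 − 2P − Q = 0.68987, giving −½ ln(0.68987) = 0.185626.
1 − 2Q = 0.990352, giving −¼ ln(0.990352) = 0.002424.
d = 0.185626 + 0.002424 = 0.188050.
Under a molecular clock d = 2μt, so t = d/(2μ) = 0.188050 / (2 × 0.017) = 5.53 Myr.

5.53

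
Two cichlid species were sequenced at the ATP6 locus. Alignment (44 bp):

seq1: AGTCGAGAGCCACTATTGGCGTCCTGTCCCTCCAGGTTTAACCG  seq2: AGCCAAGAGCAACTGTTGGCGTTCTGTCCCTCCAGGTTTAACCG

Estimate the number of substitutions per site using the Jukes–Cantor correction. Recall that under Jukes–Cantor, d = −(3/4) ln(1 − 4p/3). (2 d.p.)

The sequences differ at 5 of 44 sites (3, 5, 11, 15, 23), so p = 5/44 ≈ 0.113636.
d = −(3/4) ln(1 − 4p/3) = −0.75 ln(1 − 0.151515) = −0.75 ln(0.848485)
  = −0.75 × (-0.164303) = 0.123227 substitutions/site.

0.12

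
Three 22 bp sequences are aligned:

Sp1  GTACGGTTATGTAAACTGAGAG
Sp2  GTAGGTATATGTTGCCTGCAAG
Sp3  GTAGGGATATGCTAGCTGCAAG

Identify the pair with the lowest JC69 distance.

Sp2 and Sp3

Sp1–Sp2: 8/22 differ, p = 0.364, d = 0.497.
Sp1–Sp3: 7/22 differ, p = 0.318, d = 0.414.
Sp2–Sp3: 4/22 differ, p = 0.182, d = 0.208.
The smallest distance is between Sp2 and Sp3.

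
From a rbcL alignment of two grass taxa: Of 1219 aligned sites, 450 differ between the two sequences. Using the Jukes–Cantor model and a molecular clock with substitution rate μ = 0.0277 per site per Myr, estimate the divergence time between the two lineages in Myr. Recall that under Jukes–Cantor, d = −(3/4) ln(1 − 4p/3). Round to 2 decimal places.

9.17

p = 450/1219 ≈ 0.369155.
d = −(3/4) ln(1 − 4p/3) = −0.75 ln(1 − 0.492207) = −0.75 ln(0.507793)
  = −0.75 × (-0.677681) = 0.508261 substitutions/site.
Under a molecular clock d = 2μt, so t = d/(2μ) = 0.508261 / (2 × 0.0277) = 9.17 Myr.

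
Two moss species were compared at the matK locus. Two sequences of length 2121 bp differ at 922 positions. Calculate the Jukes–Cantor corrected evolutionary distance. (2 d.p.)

0.65

p = 922/2121 ≈ 0.434701.
d = −(3/4) ln(1 − 4p/3) = −0.75 ln(1 − 0.579601) = −0.75 ln(0.420399)
  = −0.75 × (-0.866551) = 0.649913 substitutions/site.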